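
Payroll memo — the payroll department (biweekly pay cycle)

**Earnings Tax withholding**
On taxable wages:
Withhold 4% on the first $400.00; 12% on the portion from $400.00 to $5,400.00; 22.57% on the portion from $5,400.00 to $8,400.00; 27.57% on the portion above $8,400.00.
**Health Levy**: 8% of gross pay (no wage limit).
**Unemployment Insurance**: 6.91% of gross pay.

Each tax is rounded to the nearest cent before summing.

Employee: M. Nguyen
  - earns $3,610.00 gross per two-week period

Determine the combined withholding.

$939.45

Earnings Tax: taxable = $3,610.00
  $16.00 + 12% × ($3,610.00 − $400.00) = $16.00 + 12% × $3,210.00 = $401.20
Health Levy: 8% × $3,610.00 = $288.80
Unemployment Insurance: 6.91% × $3,610.00 = $249.45
Total: $401.20 + $288.80 + $249.45 = $939.45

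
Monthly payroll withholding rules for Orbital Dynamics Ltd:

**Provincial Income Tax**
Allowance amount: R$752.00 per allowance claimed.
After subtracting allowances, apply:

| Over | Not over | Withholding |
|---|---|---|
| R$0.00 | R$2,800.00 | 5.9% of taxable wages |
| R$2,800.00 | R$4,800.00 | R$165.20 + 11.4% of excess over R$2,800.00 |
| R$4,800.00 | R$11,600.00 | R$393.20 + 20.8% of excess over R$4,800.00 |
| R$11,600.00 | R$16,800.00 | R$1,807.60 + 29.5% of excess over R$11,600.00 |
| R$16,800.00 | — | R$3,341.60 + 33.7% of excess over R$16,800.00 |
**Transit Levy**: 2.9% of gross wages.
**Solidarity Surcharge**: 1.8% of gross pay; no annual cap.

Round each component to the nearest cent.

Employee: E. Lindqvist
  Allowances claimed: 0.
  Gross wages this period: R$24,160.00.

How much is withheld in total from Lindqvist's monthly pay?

Provincial Income Tax: taxable = R$24,160.00
  R$3,341.60 + 33.7% × (R$24,160.00 − R$16,800.00) = R$3,341.60 + 33.7% × R$7,360.00 = R$5,821.92
Transit Levy: 2.9% × R$24,160.00 = R$700.64
Solidarity Surcharge: 1.8% × R$24,160.00 = R$434.88
Total: R$5,821.92 + R$700.64 + R$434.88 = R$6,957.44

R$6,957.44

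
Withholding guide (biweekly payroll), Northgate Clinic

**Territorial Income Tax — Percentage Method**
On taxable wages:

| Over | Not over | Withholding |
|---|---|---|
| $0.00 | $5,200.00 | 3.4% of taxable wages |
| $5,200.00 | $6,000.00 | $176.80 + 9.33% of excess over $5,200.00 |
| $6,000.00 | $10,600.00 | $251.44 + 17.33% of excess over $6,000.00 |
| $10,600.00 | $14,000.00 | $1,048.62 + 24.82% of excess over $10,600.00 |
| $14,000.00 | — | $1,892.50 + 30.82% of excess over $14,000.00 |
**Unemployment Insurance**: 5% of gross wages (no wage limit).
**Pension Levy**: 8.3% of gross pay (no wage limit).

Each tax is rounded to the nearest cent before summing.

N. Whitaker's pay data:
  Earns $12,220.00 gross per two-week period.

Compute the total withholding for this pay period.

Territorial Income Tax: taxable = $12,220.00
  $1,048.62 + 24.82% × ($12,220.00 − $10,600.00) = $1,048.62 + 24.82% × $1,620.00 = $1,450.70
Unemployment Insurance: 5% × $12,220.00 = $611.00
Pension Levy: 8.3% × $12,220.00 = $1,014.26
Total: $1,450.70 + $611.00 + $1,014.26 = $3,075.96

$3,075.96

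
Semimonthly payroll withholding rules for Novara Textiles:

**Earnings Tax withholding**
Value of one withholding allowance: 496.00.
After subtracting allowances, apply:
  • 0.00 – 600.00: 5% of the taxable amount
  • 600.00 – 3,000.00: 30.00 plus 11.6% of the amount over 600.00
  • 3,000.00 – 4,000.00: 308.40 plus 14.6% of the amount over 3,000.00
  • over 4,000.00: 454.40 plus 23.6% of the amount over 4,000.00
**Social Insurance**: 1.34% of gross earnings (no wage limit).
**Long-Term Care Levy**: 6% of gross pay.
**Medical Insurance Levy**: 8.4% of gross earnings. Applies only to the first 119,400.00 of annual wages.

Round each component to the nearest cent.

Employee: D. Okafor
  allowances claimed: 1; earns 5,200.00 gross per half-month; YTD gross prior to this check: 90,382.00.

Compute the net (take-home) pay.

Earnings Tax: taxable = 5,200.00 − 1×496.00 = 4,704.00
  454.40 + 23.6% × (4,704.00 − 4,000.00) = 454.40 + 23.6% × 704.00 = 620.54
Social Insurance: 1.34% × 5,200.00 = 69.68
Long-Term Care Levy: 6% × 5,200.00 = 312.00
Medical Insurance Levy: 8.4% × 5,200.00 = 436.80
Total withheld: 620.54 + 69.68 + 312.00 + 436.80 = 1,439.02
Net pay: 5,200.00 − 1,439.02 = 3,760.98

3,760.98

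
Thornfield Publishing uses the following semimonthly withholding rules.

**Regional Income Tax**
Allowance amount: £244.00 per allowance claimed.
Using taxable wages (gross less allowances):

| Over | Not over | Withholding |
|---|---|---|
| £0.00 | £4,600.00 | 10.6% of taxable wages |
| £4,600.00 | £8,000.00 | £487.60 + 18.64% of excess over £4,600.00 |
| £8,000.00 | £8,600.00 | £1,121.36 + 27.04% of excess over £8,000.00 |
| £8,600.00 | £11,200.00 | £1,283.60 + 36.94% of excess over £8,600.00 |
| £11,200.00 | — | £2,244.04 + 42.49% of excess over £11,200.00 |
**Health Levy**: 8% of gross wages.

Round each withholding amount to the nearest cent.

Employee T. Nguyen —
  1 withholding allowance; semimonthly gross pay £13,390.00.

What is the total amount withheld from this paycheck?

£4,142.10

Regional Income Tax: taxable = £13,390.00 − 1×£244.00 = £13,146.00
  £2,244.04 + 42.49% × (£13,146.00 − £11,200.00) = £2,244.04 + 42.49% × £1,946.00 = £3,070.90
Health Levy: 8% × £13,390.00 = £1,071.20
Total: £3,070.90 + £1,071.20 = £4,142.10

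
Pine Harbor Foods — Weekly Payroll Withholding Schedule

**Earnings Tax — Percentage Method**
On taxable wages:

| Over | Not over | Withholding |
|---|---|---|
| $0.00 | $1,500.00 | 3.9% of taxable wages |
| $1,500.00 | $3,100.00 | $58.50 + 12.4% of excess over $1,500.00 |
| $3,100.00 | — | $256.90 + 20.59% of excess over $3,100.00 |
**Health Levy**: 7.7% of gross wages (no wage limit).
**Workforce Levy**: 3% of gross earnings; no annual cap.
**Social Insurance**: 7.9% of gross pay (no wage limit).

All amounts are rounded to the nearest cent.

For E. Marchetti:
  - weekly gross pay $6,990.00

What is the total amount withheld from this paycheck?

Earnings Tax: taxable = $6,990.00
  $256.90 + 20.59% × ($6,990.00 − $3,100.00) = $256.90 + 20.59% × $3,890.00 = $1,057.85
Health Levy: 7.7% × $6,990.00 = $538.23
Workforce Levy: 3% × $6,990.00 = $209.70
Social Insurance: 7.9% × $6,990.00 = $552.21
Total: $1,057.85 + $538.23 + $209.70 + $552.21 = $2,357.99

$2,357.99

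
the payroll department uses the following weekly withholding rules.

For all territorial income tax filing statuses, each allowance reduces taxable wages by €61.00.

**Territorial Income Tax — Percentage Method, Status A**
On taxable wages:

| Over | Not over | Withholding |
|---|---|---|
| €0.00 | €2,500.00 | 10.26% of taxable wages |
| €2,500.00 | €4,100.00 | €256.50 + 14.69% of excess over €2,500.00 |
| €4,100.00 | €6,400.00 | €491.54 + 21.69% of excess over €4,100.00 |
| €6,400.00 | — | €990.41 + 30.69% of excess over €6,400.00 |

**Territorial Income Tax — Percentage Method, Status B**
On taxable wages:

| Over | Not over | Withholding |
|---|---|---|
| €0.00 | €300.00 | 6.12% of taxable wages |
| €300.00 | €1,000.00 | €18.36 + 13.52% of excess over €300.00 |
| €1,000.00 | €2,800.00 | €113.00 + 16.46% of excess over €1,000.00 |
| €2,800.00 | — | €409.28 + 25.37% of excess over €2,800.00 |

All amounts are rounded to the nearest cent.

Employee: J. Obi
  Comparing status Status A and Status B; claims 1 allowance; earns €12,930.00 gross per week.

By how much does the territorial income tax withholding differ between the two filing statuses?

Territorial Income Tax (Status A): taxable = €12,930.00 − 1×€61.00 = €12,869.00
  €990.41 + 30.69% × (€12,869.00 − €6,400.00) = €990.41 + 30.69% × €6,469.00 = €2,975.75
Territorial Income Tax (Status B): taxable = €12,930.00 − 1×€61.00 = €12,869.00
  €409.28 + 25.37% × (€12,869.00 − €2,800.00) = €409.28 + 25.37% × €10,069.00 = €2,963.79
Difference: |€2,975.75 − €2,963.79| = €11.96 (higher under Status A)

€11.96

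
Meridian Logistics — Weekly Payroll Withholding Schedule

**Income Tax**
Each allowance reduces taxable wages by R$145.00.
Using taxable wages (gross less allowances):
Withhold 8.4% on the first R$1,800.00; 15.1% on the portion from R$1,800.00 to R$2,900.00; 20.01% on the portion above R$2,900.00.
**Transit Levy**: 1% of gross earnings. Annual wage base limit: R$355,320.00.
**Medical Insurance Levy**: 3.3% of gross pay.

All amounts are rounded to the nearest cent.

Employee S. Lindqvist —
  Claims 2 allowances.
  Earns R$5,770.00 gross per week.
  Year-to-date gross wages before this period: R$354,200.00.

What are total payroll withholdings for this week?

R$1,035.17

Income Tax: taxable = R$5,770.00 − 2×R$145.00 = R$5,480.00
  R$317.30 + 20.01% × (R$5,480.00 − R$2,900.00) = R$317.30 + 20.01% × R$2,580.00 = R$833.56
Transit Levy: cap R$355,320.00 − YTD R$354,200.00 = R$1,120.00 subject; 1% × R$1,120.00 = R$11.20
Medical Insurance Levy: 3.3% × R$5,770.00 = R$190.41
Total: R$833.56 + R$11.20 + R$190.41 = R$1,035.17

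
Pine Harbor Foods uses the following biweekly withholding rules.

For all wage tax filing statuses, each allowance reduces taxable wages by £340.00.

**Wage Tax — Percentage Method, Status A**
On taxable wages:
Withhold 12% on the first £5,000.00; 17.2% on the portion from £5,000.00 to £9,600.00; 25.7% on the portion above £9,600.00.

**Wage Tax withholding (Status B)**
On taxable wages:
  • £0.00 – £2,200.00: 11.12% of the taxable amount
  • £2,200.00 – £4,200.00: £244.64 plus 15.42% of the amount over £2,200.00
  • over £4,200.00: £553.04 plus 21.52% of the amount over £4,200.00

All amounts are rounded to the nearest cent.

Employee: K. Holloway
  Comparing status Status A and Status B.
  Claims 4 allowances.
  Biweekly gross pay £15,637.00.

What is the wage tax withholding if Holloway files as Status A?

Wage Tax (Status A): taxable = £15,637.00 − 4×£340.00 = £14,277.00
  £1,391.20 + 25.7% × (£14,277.00 − £9,600.00) = £1,391.20 + 25.7% × £4,677.00 = £2,593.19

£2,593.19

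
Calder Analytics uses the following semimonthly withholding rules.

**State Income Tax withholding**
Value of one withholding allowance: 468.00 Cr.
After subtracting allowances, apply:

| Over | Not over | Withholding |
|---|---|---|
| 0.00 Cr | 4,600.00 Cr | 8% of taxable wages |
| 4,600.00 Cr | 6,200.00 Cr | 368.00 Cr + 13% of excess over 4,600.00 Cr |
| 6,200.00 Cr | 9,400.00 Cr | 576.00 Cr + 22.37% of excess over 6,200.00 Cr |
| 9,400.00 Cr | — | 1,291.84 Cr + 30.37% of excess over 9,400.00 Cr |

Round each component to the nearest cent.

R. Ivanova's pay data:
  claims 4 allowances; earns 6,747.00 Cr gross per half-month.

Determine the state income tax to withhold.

403.75 Cr

State Income Tax: taxable = 6,747.00 Cr − 4×468.00 Cr = 4,875.00 Cr
  368.00 Cr + 13% × (4,875.00 Cr − 4,600.00 Cr) = 368.00 Cr + 13% × 275.00 Cr = 403.75 Cr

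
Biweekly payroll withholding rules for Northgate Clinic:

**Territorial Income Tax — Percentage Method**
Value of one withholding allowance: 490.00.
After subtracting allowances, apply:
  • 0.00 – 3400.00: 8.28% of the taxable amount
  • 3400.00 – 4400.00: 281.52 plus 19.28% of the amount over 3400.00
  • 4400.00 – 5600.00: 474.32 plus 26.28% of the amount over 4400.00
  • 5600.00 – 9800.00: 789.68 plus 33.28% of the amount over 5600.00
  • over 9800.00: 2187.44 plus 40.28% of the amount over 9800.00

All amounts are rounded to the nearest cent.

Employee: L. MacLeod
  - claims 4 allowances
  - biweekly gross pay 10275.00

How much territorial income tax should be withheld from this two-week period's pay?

Territorial Income Tax: taxable = 10275.00 − 4×490.00 = 8315.00
  789.68 + 33.28% × (8315.00 − 5600.00) = 789.68 + 33.28% × 2715.00 = 1693.23

1693.23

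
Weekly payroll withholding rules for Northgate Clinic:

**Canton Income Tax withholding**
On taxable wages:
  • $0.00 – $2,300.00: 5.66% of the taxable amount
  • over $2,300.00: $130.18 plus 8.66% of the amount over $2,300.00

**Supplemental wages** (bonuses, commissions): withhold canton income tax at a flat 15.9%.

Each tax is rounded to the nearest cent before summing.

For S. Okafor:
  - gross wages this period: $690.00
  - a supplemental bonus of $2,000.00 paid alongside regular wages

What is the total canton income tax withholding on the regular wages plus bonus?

Canton Income Tax: taxable = $690.00
  5.66% × $690.00 = $39.05
Supplemental (15.9% flat on bonus): 15.9% × $2,000.00 = $318.00
Total canton income tax: $39.05 + $318.00 = $357.05

$357.05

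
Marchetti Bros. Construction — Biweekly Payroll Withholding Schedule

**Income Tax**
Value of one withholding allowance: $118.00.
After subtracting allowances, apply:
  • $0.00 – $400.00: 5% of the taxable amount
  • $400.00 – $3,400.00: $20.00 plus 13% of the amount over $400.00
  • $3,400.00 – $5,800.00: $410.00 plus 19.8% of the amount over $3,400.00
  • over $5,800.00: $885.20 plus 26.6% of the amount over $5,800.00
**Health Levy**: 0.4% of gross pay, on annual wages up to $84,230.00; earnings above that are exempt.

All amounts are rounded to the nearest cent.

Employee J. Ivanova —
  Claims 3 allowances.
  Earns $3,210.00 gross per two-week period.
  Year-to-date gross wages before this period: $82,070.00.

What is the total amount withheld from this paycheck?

$347.92

Income Tax: taxable = $3,210.00 − 3×$118.00 = $2,856.00
  $20.00 + 13% × ($2,856.00 − $400.00) = $20.00 + 13% × $2,456.00 = $339.28
Health Levy: cap $84,230.00 − YTD $82,070.00 = $2,160.00 subject; 0.4% × $2,160.00 = $8.64
Total: $339.28 + $8.64 = $347.92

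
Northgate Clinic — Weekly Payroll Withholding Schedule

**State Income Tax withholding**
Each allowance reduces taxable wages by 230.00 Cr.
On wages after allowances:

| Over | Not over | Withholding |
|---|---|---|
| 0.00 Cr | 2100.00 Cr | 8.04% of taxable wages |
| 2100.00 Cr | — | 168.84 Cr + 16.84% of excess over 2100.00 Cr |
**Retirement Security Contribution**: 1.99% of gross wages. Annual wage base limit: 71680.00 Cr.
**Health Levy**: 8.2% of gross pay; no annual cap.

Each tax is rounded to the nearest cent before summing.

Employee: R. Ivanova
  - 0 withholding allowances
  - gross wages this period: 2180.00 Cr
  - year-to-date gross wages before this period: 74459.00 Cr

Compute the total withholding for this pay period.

361.07 Cr

State Income Tax: taxable = 2180.00 Cr
  168.84 Cr + 16.84% × (2180.00 Cr − 2100.00 Cr) = 168.84 Cr + 16.84% × 80.00 Cr = 182.31 Cr
Retirement Security Contribution: YTD 74459.00 Cr ≥ cap 71680.00 Cr → 0.00 Cr
Health Levy: 8.2% × 2180.00 Cr = 178.76 Cr
Total: 182.31 Cr + 0.00 Cr + 178.76 Cr = 361.07 Cr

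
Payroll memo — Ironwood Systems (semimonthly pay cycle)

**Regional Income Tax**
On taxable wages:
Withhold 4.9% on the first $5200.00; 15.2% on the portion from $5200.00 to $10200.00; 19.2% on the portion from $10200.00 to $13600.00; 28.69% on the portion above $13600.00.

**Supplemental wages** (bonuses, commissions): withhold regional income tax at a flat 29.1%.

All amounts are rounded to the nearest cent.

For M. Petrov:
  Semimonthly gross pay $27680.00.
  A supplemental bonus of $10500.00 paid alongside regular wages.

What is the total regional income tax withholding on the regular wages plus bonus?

Regional Income Tax: taxable = $27680.00
  $1667.60 + 28.69% × ($27680.00 − $13600.00) = $1667.60 + 28.69% × $14080.00 = $5707.15
Supplemental (29.1% flat on bonus): 29.1% × $10500.00 = $3055.50
Total regional income tax: $5707.15 + $3055.50 = $8762.65

$8762.65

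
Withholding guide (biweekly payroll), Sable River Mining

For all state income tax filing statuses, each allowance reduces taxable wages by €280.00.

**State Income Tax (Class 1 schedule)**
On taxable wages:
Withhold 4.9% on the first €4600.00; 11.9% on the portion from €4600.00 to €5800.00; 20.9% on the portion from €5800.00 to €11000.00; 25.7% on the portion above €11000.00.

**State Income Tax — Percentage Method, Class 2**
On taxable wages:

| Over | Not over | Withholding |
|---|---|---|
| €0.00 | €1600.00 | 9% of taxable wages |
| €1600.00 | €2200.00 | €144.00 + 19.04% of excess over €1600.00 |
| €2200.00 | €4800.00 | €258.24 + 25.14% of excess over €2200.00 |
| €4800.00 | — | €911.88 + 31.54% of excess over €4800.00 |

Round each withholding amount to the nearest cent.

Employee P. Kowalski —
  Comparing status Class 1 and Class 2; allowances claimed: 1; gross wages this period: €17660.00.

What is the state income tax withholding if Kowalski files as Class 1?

€3094.66

State Income Tax (Class 1): taxable = €17660.00 − 1×€280.00 = €17380.00
  €1455.00 + 25.7% × (€17380.00 − €11000.00) = €1455.00 + 25.7% × €6380.00 = €3094.66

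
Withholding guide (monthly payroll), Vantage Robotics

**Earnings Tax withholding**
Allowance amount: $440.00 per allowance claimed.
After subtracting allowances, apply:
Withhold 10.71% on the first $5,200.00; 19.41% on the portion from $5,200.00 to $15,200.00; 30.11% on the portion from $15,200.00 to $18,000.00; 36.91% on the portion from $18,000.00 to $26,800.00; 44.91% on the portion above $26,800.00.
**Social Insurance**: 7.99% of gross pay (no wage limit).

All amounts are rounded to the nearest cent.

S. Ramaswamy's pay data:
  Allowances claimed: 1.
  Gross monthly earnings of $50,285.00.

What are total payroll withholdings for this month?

$20,956.36

Earnings Tax: taxable = $50,285.00 − 1×$440.00 = $49,845.00
  $6,589.08 + 44.91% × ($49,845.00 − $26,800.00) = $6,589.08 + 44.91% × $23,045.00 = $16,938.59
Social Insurance: 7.99% × $50,285.00 = $4,017.77
Total: $16,938.59 + $4,017.77 = $20,956.36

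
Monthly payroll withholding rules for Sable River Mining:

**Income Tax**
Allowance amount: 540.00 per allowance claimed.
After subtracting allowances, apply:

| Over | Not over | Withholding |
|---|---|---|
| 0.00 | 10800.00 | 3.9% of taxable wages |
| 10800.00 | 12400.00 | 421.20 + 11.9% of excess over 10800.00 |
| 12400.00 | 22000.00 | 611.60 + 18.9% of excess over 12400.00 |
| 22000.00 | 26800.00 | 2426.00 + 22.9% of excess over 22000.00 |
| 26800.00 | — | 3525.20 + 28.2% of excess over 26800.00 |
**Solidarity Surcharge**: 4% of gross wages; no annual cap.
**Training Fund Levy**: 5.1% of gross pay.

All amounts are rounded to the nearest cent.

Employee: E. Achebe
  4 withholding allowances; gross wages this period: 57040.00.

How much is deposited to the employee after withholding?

40405.60

Income Tax: taxable = 57040.00 − 4×540.00 = 54880.00
  3525.20 + 28.2% × (54880.00 − 26800.00) = 3525.20 + 28.2% × 28080.00 = 11443.76
Solidarity Surcharge: 4% × 57040.00 = 2281.60
Training Fund Levy: 5.1% × 57040.00 = 2909.04
Total withheld: 11443.76 + 2281.60 + 2909.04 = 16634.40
Net pay: 57040.00 − 16634.40 = 40405.60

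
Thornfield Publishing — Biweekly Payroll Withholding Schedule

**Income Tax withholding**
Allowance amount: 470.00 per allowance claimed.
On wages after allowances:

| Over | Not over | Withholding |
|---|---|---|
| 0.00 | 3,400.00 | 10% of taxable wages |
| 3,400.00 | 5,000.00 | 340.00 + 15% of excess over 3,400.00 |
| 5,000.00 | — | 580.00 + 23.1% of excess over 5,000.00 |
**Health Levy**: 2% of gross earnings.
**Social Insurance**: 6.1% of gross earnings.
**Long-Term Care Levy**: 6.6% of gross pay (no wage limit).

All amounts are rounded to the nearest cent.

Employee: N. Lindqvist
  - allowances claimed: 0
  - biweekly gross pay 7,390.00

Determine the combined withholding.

Income Tax: taxable = 7,390.00
  580.00 + 23.1% × (7,390.00 − 5,000.00) = 580.00 + 23.1% × 2,390.00 = 1,132.09
Health Levy: 2% × 7,390.00 = 147.80
Social Insurance: 6.1% × 7,390.00 = 450.79
Long-Term Care Levy: 6.6% × 7,390.00 = 487.74
Total: 1,132.09 + 147.80 + 450.79 + 487.74 = 2,218.42

2,218.42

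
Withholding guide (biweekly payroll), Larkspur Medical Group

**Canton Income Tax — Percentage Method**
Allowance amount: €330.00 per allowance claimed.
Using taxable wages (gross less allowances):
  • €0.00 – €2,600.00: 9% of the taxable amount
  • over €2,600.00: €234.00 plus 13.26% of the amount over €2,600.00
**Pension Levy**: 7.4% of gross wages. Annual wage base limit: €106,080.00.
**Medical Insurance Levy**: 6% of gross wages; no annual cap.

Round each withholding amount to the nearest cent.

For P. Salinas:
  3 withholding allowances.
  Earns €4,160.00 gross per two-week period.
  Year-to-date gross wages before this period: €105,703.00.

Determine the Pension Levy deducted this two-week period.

Pension Levy: cap €106,080.00 − YTD €105,703.00 = €377.00 subject; 7.4% × €377.00 = €27.90

€27.90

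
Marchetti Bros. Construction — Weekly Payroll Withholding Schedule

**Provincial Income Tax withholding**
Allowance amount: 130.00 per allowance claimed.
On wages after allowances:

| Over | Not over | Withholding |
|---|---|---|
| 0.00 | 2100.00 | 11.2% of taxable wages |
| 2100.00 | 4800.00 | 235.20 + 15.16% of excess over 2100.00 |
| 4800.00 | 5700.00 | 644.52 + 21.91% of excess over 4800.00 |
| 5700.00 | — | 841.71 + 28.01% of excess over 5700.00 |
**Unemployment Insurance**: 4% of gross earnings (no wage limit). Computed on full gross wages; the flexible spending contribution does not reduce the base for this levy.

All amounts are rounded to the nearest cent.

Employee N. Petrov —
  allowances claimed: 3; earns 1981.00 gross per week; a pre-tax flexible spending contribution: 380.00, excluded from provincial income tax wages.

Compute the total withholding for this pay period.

214.87

Provincial Income Tax: taxable = 1981.00 − 380.00 − 3×130.00 = 1211.00
  11.2% × 1211.00 = 135.63
Unemployment Insurance: 4% × 1981.00 = 79.24
Total: 135.63 + 79.24 = 214.87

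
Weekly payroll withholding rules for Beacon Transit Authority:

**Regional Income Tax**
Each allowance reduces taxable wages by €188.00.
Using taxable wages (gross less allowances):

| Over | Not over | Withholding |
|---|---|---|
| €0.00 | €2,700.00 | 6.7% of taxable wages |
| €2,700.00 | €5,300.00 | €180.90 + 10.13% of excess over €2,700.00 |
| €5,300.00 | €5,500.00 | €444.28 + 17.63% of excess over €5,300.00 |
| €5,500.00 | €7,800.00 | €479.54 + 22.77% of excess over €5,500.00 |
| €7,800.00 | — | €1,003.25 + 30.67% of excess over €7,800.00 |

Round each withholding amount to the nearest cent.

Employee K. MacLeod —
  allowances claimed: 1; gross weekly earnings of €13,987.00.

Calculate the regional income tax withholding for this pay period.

€2,843.14

Regional Income Tax: taxable = €13,987.00 − 1×€188.00 = €13,799.00
  €1,003.25 + 30.67% × (€13,799.00 − €7,800.00) = €1,003.25 + 30.67% × €5,999.00 = €2,843.14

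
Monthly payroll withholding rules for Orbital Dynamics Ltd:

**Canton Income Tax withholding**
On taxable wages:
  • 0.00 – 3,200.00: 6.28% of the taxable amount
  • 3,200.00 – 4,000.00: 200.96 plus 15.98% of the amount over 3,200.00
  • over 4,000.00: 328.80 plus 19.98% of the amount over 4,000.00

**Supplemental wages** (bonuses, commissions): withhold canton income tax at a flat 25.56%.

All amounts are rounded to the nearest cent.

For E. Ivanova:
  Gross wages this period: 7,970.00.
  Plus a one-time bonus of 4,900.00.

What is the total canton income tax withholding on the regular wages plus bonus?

Canton Income Tax: taxable = 7,970.00
  328.80 + 19.98% × (7,970.00 − 4,000.00) = 328.80 + 19.98% × 3,970.00 = 1,122.01
Supplemental (25.56% flat on bonus): 25.56% × 4,900.00 = 1,252.44
Total canton income tax: 1,122.01 + 1,252.44 = 2,374.45

2,374.45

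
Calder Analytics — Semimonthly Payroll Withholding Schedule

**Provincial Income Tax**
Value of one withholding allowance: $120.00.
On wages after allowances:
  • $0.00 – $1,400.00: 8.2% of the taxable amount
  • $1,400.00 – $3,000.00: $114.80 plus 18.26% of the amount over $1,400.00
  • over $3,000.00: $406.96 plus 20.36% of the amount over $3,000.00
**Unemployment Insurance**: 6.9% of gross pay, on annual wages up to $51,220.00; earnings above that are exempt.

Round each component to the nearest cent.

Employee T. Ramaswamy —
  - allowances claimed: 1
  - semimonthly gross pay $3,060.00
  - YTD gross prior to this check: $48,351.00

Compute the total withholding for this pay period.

$593.96

Provincial Income Tax: taxable = $3,060.00 − 1×$120.00 = $2,940.00
  $114.80 + 18.26% × ($2,940.00 − $1,400.00) = $114.80 + 18.26% × $1,540.00 = $396.00
Unemployment Insurance: cap $51,220.00 − YTD $48,351.00 = $2,869.00 subject; 6.9% × $2,869.00 = $197.96
Total: $396.00 + $197.96 = $593.96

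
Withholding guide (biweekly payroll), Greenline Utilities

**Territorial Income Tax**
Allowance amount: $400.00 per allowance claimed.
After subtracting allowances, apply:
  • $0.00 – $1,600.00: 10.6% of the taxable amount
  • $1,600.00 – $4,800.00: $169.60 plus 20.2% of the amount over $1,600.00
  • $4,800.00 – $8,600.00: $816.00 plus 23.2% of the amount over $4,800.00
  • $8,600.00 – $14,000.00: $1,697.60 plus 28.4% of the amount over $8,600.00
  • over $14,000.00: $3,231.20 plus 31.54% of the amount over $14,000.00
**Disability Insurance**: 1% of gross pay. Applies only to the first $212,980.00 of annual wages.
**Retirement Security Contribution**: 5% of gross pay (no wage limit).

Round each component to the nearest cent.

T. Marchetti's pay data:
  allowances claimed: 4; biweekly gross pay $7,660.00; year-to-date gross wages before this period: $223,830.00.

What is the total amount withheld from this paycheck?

Territorial Income Tax: taxable = $7,660.00 − 4×$400.00 = $6,060.00
  $816.00 + 23.2% × ($6,060.00 − $4,800.00) = $816.00 + 23.2% × $1,260.00 = $1,108.32
Disability Insurance: YTD $223,830.00 ≥ cap $212,980.00 → $0.00
Retirement Security Contribution: 5% × $7,660.00 = $383.00
Total: $1,108.32 + $0.00 + $383.00 = $1,491.32

$1,491.32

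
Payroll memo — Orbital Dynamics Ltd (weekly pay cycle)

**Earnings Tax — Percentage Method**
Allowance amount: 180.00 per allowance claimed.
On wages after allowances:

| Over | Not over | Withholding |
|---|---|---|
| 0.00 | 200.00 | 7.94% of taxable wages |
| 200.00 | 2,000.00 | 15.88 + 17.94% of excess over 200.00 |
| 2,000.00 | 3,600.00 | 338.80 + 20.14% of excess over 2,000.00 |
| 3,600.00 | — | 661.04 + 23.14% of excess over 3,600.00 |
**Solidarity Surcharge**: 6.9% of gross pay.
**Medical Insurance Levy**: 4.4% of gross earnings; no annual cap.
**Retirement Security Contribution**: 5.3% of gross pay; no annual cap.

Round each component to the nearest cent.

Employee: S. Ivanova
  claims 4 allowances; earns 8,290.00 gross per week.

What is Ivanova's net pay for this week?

5,334.16

Earnings Tax: taxable = 8,290.00 − 4×180.00 = 7,570.00
  661.04 + 23.14% × (7,570.00 − 3,600.00) = 661.04 + 23.14% × 3,970.00 = 1,579.70
Solidarity Surcharge: 6.9% × 8,290.00 = 572.01
Medical Insurance Levy: 4.4% × 8,290.00 = 364.76
Retirement Security Contribution: 5.3% × 8,290.00 = 439.37
Total withheld: 1,579.70 + 572.01 + 364.76 + 439.37 = 2,955.84
Net pay: 8,290.00 − 2,955.84 = 5,334.16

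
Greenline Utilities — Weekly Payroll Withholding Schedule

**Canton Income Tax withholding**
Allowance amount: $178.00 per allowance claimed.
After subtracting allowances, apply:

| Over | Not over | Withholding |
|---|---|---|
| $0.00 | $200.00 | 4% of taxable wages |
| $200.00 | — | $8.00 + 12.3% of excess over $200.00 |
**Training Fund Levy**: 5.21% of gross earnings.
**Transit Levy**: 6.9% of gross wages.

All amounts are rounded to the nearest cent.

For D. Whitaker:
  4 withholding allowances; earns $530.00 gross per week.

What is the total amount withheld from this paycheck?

$64.18

Canton Income Tax: taxable = $530.00 − 4×$178.00 = $-182.00
  Taxable ≤ 0 → $0.00
Training Fund Levy: 5.21% × $530.00 = $27.61
Transit Levy: 6.9% × $530.00 = $36.57
Total: $0.00 + $27.61 + $36.57 = $64.18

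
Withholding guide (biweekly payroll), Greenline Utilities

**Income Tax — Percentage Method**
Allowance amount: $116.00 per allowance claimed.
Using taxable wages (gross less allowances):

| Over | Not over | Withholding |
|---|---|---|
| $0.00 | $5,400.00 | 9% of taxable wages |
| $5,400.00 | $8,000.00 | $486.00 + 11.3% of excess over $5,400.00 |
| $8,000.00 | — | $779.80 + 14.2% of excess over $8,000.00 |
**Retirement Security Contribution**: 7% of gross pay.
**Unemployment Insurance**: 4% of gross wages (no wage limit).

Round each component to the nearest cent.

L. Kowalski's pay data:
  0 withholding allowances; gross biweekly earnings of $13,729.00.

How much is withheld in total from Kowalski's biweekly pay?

$3,103.51

Income Tax: taxable = $13,729.00
  $779.80 + 14.2% × ($13,729.00 − $8,000.00) = $779.80 + 14.2% × $5,729.00 = $1,593.32
Retirement Security Contribution: 7% × $13,729.00 = $961.03
Unemployment Insurance: 4% × $13,729.00 = $549.16
Total: $1,593.32 + $961.03 + $549.16 = $3,103.51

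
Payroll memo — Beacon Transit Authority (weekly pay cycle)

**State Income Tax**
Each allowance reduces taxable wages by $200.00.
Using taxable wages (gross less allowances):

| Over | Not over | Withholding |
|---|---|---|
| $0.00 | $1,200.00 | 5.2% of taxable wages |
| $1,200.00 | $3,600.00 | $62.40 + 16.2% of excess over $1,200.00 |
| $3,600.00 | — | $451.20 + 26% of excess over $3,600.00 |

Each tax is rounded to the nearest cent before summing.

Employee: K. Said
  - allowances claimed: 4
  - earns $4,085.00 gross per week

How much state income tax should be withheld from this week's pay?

$400.17

State Income Tax: taxable = $4,085.00 − 4×$200.00 = $3,285.00
  $62.40 + 16.2% × ($3,285.00 − $1,200.00) = $62.40 + 16.2% × $2,085.00 = $400.17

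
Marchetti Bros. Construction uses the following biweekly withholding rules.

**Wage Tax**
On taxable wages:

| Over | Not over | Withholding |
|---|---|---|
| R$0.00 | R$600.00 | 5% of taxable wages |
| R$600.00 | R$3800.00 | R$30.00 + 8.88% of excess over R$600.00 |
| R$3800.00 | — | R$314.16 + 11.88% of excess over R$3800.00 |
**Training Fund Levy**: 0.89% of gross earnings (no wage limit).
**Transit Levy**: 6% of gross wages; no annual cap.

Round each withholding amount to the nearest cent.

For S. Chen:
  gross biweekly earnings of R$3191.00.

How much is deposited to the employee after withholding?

R$2711.06

Wage Tax: taxable = R$3191.00
  R$30.00 + 8.88% × (R$3191.00 − R$600.00) = R$30.00 + 8.88% × R$2591.00 = R$260.08
Training Fund Levy: 0.89% × R$3191.00 = R$28.40
Transit Levy: 6% × R$3191.00 = R$191.46
Total withheld: R$260.08 + R$28.40 + R$191.46 = R$479.94
Net pay: R$3191.00 − R$479.94 = R$2711.06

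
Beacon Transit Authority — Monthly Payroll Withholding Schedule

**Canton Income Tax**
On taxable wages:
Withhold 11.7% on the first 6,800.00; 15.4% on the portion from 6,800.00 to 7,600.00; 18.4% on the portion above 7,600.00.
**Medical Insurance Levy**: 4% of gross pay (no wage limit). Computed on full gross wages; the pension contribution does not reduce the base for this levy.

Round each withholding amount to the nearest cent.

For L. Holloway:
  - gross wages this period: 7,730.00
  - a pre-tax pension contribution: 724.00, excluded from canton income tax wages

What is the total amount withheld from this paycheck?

1,136.52

Canton Income Tax: taxable = 7,730.00 − 724.00 = 7,006.00
  795.60 + 15.4% × (7,006.00 − 6,800.00) = 795.60 + 15.4% × 206.00 = 827.32
Medical Insurance Levy: 4% × 7,730.00 = 309.20
Total: 827.32 + 309.20 = 1,136.52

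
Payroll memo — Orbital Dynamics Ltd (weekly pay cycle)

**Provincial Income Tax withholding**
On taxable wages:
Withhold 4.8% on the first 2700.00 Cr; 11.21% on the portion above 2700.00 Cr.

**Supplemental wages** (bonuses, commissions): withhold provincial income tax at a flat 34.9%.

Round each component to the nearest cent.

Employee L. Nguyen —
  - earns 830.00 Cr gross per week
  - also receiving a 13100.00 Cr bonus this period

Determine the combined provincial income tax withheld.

Provincial Income Tax: taxable = 830.00 Cr
  4.8% × 830.00 Cr = 39.84 Cr
Supplemental (34.9% flat on bonus): 34.9% × 13100.00 Cr = 4571.90 Cr
Total provincial income tax: 39.84 Cr + 4571.90 Cr = 4611.74 Cr

4611.74 Cr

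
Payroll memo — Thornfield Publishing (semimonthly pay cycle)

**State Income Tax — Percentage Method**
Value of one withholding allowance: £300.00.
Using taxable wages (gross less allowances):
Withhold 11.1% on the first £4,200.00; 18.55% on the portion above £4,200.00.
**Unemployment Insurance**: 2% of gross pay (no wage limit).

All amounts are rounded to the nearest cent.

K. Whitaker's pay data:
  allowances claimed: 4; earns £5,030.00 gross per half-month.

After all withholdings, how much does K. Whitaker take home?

State Income Tax: taxable = £5,030.00 − 4×£300.00 = £3,830.00
  11.1% × £3,830.00 = £425.13
Unemployment Insurance: 2% × £5,030.00 = £100.60
Total withheld: £425.13 + £100.60 = £525.73
Net pay: £5,030.00 − £525.73 = £4,504.27

£4,504.27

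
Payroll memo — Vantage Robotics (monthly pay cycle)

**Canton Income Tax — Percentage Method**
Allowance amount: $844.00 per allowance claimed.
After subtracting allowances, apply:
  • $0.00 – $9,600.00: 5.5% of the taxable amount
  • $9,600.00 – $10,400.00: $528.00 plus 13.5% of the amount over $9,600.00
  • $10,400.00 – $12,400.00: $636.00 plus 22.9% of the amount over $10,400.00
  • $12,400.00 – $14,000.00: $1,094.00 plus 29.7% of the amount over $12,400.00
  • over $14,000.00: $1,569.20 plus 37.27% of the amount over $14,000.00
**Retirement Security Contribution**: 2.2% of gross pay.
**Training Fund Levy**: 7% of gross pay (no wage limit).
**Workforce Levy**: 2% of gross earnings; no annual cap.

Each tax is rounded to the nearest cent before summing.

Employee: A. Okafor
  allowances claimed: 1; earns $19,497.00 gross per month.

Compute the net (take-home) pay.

$14,009.97

Canton Income Tax: taxable = $19,497.00 − 1×$844.00 = $18,653.00
  $1,569.20 + 37.27% × ($18,653.00 − $14,000.00) = $1,569.20 + 37.27% × $4,653.00 = $3,303.37
Retirement Security Contribution: 2.2% × $19,497.00 = $428.93
Training Fund Levy: 7% × $19,497.00 = $1,364.79
Workforce Levy: 2% × $19,497.00 = $389.94
Total withheld: $3,303.37 + $428.93 + $1,364.79 + $389.94 = $5,487.03
Net pay: $19,497.00 − $5,487.03 = $14,009.97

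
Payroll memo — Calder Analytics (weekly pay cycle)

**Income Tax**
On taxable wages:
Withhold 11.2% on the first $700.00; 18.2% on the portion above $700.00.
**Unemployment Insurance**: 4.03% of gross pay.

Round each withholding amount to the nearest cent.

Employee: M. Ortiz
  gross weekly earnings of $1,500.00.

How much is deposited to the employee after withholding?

$1,215.55

Income Tax: taxable = $1,500.00
  $78.40 + 18.2% × ($1,500.00 − $700.00) = $78.40 + 18.2% × $800.00 = $224.00
Unemployment Insurance: 4.03% × $1,500.00 = $60.45
Total withheld: $224.00 + $60.45 = $284.45
Net pay: $1,500.00 − $284.45 = $1,215.55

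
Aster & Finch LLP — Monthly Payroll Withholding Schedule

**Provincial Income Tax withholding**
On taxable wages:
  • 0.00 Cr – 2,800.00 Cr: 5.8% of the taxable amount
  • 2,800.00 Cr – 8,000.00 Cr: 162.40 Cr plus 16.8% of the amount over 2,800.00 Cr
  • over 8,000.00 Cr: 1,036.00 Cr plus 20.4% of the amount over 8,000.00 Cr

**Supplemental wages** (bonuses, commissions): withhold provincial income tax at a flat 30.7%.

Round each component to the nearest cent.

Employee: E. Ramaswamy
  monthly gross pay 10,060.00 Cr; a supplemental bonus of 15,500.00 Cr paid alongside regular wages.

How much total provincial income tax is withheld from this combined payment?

Provincial Income Tax: taxable = 10,060.00 Cr
  1,036.00 Cr + 20.4% × (10,060.00 Cr − 8,000.00 Cr) = 1,036.00 Cr + 20.4% × 2,060.00 Cr = 1,456.24 Cr
Supplemental (30.7% flat on bonus): 30.7% × 15,500.00 Cr = 4,758.50 Cr
Total provincial income tax: 1,456.24 Cr + 4,758.50 Cr = 6,214.74 Cr

6,214.74 Cr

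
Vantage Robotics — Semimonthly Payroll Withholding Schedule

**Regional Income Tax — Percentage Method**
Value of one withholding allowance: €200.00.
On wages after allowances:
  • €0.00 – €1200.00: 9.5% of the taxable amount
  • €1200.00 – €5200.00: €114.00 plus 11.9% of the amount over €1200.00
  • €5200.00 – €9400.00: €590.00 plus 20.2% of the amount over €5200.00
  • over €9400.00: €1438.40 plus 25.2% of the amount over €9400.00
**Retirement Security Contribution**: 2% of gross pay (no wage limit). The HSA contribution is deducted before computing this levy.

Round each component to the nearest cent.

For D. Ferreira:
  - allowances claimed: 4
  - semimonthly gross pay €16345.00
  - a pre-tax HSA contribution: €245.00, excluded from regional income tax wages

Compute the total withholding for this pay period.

Regional Income Tax: taxable = €16345.00 − €245.00 − 4×€200.00 = €15300.00
  €1438.40 + 25.2% × (€15300.00 − €9400.00) = €1438.40 + 25.2% × €5900.00 = €2925.20
Retirement Security Contribution: 2% × €16100.00 = €322.00
Total: €2925.20 + €322.00 = €3247.20

€3247.20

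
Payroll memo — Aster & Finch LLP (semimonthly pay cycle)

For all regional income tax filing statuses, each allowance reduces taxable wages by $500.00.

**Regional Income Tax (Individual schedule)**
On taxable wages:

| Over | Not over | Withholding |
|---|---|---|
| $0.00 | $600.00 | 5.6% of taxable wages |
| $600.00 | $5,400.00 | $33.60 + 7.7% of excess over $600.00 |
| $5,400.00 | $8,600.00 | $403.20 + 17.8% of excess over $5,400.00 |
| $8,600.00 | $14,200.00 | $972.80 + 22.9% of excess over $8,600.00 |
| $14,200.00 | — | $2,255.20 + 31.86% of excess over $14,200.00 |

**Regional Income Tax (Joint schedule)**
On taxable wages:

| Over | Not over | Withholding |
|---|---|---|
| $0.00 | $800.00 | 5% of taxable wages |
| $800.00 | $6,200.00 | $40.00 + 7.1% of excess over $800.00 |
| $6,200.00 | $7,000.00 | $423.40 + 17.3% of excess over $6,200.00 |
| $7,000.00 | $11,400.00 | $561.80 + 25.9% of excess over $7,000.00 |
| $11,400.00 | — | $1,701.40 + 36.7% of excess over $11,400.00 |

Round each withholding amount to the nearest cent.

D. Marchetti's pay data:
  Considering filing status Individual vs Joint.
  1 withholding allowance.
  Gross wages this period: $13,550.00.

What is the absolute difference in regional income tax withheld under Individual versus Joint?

$315.10

Regional Income Tax (Individual): taxable = $13,550.00 − 1×$500.00 = $13,050.00
  $972.80 + 22.9% × ($13,050.00 − $8,600.00) = $972.80 + 22.9% × $4,450.00 = $1,991.85
Regional Income Tax (Joint): taxable = $13,550.00 − 1×$500.00 = $13,050.00
  $1,701.40 + 36.7% × ($13,050.00 − $11,400.00) = $1,701.40 + 36.7% × $1,650.00 = $2,306.95
Difference: |$1,991.85 − $2,306.95| = $315.10 (higher under Joint)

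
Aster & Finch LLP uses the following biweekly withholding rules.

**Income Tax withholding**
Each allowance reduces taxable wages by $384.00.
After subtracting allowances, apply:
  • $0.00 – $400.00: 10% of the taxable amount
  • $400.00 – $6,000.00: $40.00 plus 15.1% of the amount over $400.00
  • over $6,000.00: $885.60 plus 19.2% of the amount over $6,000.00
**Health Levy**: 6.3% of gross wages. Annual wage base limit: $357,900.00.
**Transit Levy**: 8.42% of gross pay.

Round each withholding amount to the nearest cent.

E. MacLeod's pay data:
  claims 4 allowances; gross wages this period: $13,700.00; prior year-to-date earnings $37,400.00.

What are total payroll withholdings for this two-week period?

Income Tax: taxable = $13,700.00 − 4×$384.00 = $12,164.00
  $885.60 + 19.2% × ($12,164.00 − $6,000.00) = $885.60 + 19.2% × $6,164.00 = $2,069.09
Health Levy: 6.3% × $13,700.00 = $863.10
Transit Levy: 8.42% × $13,700.00 = $1,153.54
Total: $2,069.09 + $863.10 + $1,153.54 = $4,085.73

$4,085.73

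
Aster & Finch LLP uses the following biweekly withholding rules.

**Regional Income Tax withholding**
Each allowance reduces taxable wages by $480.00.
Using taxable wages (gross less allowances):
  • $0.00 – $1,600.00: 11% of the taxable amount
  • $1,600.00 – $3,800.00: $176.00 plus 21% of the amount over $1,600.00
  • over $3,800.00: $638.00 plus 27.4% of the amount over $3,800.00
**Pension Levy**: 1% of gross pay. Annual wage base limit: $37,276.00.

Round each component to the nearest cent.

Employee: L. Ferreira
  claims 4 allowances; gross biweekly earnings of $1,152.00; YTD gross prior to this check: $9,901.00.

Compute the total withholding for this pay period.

$11.52

Regional Income Tax: taxable = $1,152.00 − 4×$480.00 = $-768.00
  Taxable ≤ 0 → $0.00
Pension Levy: 1% × $1,152.00 = $11.52
Total: $0.00 + $11.52 = $11.52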